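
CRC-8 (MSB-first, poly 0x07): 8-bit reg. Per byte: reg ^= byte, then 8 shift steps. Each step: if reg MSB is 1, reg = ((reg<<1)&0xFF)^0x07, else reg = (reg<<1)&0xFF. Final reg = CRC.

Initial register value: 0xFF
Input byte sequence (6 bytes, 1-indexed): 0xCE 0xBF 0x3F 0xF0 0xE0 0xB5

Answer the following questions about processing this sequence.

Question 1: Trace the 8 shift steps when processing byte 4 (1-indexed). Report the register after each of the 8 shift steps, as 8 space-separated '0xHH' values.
Answer: 0x96 0x2B 0x56 0xAC 0x5F 0xBE 0x7B 0xF6

Derivation:
After byte 1 (0xCE): reg=0x97
After byte 2 (0xBF): reg=0xD8
After byte 3 (0x3F): reg=0xBB
Register before byte 4: 0xBB
After XOR with byte 0xF0: 0x4B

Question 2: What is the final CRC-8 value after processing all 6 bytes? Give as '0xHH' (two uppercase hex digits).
Answer: 0x2B

Derivation:
After byte 1 (0xCE): reg=0x97
After byte 2 (0xBF): reg=0xD8
After byte 3 (0x3F): reg=0xBB
After byte 4 (0xF0): reg=0xF6
After byte 5 (0xE0): reg=0x62
After byte 6 (0xB5): reg=0x2B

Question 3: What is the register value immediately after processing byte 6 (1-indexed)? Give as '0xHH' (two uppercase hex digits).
After byte 1 (0xCE): reg=0x97
After byte 2 (0xBF): reg=0xD8
After byte 3 (0x3F): reg=0xBB
After byte 4 (0xF0): reg=0xF6
After byte 5 (0xE0): reg=0x62
After byte 6 (0xB5): reg=0x2B

Answer: 0x2B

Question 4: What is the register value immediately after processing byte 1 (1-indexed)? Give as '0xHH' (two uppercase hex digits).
After byte 1 (0xCE): reg=0x97

Answer: 0x97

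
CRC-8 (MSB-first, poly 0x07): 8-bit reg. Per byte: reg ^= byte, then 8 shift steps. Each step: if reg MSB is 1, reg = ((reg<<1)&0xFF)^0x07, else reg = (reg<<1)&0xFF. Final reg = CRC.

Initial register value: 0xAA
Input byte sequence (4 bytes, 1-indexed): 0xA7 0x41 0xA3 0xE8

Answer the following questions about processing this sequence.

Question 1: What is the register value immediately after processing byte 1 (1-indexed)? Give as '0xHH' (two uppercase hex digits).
After byte 1 (0xA7): reg=0x23

Answer: 0x23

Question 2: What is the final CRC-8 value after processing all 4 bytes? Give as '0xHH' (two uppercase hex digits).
After byte 1 (0xA7): reg=0x23
After byte 2 (0x41): reg=0x29
After byte 3 (0xA3): reg=0xBF
After byte 4 (0xE8): reg=0xA2

Answer: 0xA2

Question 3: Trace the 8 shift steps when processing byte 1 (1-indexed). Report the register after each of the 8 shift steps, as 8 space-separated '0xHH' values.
Answer: 0x1A 0x34 0x68 0xD0 0xA7 0x49 0x92 0x23

Derivation:
Register before byte 1: 0xAA
After XOR with byte 0xA7: 0x0D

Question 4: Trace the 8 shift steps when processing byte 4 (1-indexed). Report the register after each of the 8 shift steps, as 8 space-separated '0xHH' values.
Answer: 0xAE 0x5B 0xB6 0x6B 0xD6 0xAB 0x51 0xA2

Derivation:
After byte 1 (0xA7): reg=0x23
After byte 2 (0x41): reg=0x29
After byte 3 (0xA3): reg=0xBF
Register before byte 4: 0xBF
After XOR with byte 0xE8: 0x57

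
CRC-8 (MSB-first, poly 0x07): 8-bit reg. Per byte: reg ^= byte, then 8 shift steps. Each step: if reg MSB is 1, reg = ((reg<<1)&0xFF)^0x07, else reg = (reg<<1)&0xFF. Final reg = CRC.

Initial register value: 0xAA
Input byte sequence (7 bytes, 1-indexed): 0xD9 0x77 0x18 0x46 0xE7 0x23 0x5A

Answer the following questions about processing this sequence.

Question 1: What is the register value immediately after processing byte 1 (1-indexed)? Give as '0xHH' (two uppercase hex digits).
After byte 1 (0xD9): reg=0x5E

Answer: 0x5E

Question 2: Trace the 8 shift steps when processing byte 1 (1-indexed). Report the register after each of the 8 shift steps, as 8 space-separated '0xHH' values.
Register before byte 1: 0xAA
After XOR with byte 0xD9: 0x73

Answer: 0xE6 0xCB 0x91 0x25 0x4A 0x94 0x2F 0x5E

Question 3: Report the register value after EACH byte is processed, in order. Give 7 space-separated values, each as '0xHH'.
0x5E 0xDF 0x5B 0x53 0x05 0xF2 0x51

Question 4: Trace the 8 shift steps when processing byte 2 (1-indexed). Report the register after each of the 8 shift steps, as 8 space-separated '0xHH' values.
After byte 1 (0xD9): reg=0x5E
Register before byte 2: 0x5E
After XOR with byte 0x77: 0x29

Answer: 0x52 0xA4 0x4F 0x9E 0x3B 0x76 0xEC 0xDF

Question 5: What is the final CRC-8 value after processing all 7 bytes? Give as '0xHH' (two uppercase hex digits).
Answer: 0x51

Derivation:
After byte 1 (0xD9): reg=0x5E
After byte 2 (0x77): reg=0xDF
After byte 3 (0x18): reg=0x5B
After byte 4 (0x46): reg=0x53
After byte 5 (0xE7): reg=0x05
After byte 6 (0x23): reg=0xF2
After byte 7 (0x5A): reg=0x51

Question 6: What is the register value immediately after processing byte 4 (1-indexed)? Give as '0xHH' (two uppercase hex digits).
After byte 1 (0xD9): reg=0x5E
After byte 2 (0x77): reg=0xDF
After byte 3 (0x18): reg=0x5B
After byte 4 (0x46): reg=0x53

Answer: 0x53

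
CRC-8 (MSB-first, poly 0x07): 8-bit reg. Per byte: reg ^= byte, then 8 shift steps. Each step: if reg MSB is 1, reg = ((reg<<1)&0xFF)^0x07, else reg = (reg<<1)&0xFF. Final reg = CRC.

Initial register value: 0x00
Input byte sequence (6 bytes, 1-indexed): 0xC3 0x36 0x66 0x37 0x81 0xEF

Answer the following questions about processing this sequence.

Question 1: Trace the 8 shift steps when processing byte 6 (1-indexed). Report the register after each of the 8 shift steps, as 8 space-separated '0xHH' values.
Answer: 0xDE 0xBB 0x71 0xE2 0xC3 0x81 0x05 0x0A

Derivation:
After byte 1 (0xC3): reg=0x47
After byte 2 (0x36): reg=0x50
After byte 3 (0x66): reg=0x82
After byte 4 (0x37): reg=0x02
After byte 5 (0x81): reg=0x80
Register before byte 6: 0x80
After XOR with byte 0xEF: 0x6F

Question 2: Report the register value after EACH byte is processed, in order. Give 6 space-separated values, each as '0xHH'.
0x47 0x50 0x82 0x02 0x80 0x0A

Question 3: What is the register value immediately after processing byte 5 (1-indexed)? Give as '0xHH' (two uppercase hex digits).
Answer: 0x80

Derivation:
After byte 1 (0xC3): reg=0x47
After byte 2 (0x36): reg=0x50
After byte 3 (0x66): reg=0x82
After byte 4 (0x37): reg=0x02
After byte 5 (0x81): reg=0x80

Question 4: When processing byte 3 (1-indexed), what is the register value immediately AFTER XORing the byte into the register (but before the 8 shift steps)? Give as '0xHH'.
Register before byte 3: 0x50
Byte 3: 0x66
0x50 XOR 0x66 = 0x36

Answer: 0x36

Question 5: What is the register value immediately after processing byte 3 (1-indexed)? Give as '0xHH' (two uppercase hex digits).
After byte 1 (0xC3): reg=0x47
After byte 2 (0x36): reg=0x50
After byte 3 (0x66): reg=0x82

Answer: 0x82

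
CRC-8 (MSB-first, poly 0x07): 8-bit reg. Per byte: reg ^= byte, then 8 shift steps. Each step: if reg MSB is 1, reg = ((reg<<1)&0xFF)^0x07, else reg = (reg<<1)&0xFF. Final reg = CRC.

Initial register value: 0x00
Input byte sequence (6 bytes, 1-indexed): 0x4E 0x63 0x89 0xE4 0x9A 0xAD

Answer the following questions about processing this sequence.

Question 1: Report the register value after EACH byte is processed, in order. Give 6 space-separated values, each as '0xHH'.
0xED 0xA3 0xD6 0x9E 0x1C 0x1E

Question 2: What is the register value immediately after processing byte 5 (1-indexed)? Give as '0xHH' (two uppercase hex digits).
Answer: 0x1C

Derivation:
After byte 1 (0x4E): reg=0xED
After byte 2 (0x63): reg=0xA3
After byte 3 (0x89): reg=0xD6
After byte 4 (0xE4): reg=0x9E
After byte 5 (0x9A): reg=0x1C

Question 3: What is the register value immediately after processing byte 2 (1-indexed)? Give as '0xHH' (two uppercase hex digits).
Answer: 0xA3

Derivation:
After byte 1 (0x4E): reg=0xED
After byte 2 (0x63): reg=0xA3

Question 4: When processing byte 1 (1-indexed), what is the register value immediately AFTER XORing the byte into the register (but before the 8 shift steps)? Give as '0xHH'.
Answer: 0x4E

Derivation:
Register before byte 1: 0x00
Byte 1: 0x4E
0x00 XOR 0x4E = 0x4E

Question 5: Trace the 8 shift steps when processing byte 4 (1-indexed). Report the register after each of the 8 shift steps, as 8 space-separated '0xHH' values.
Answer: 0x64 0xC8 0x97 0x29 0x52 0xA4 0x4F 0x9E

Derivation:
After byte 1 (0x4E): reg=0xED
After byte 2 (0x63): reg=0xA3
After byte 3 (0x89): reg=0xD6
Register before byte 4: 0xD6
After XOR with byte 0xE4: 0x32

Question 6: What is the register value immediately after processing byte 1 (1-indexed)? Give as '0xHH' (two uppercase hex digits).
After byte 1 (0x4E): reg=0xED

Answer: 0xED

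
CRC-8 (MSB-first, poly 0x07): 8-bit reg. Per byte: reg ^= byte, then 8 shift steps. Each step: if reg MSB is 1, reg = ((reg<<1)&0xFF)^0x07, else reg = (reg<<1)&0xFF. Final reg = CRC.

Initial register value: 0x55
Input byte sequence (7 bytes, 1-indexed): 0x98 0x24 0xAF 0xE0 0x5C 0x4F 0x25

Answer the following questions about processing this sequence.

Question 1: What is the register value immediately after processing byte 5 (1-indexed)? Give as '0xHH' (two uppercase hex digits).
After byte 1 (0x98): reg=0x6D
After byte 2 (0x24): reg=0xF8
After byte 3 (0xAF): reg=0xA2
After byte 4 (0xE0): reg=0xC9
After byte 5 (0x5C): reg=0xE2

Answer: 0xE2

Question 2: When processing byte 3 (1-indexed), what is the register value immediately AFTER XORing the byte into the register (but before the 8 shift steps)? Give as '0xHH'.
Answer: 0x57

Derivation:
Register before byte 3: 0xF8
Byte 3: 0xAF
0xF8 XOR 0xAF = 0x57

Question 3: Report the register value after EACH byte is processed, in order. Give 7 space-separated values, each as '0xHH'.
0x6D 0xF8 0xA2 0xC9 0xE2 0x4A 0x0A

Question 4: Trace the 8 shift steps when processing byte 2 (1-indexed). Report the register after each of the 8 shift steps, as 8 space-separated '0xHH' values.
After byte 1 (0x98): reg=0x6D
Register before byte 2: 0x6D
After XOR with byte 0x24: 0x49

Answer: 0x92 0x23 0x46 0x8C 0x1F 0x3E 0x7C 0xF8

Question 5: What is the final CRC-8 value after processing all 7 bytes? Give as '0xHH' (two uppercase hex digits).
After byte 1 (0x98): reg=0x6D
After byte 2 (0x24): reg=0xF8
After byte 3 (0xAF): reg=0xA2
After byte 4 (0xE0): reg=0xC9
After byte 5 (0x5C): reg=0xE2
After byte 6 (0x4F): reg=0x4A
After byte 7 (0x25): reg=0x0A

Answer: 0x0A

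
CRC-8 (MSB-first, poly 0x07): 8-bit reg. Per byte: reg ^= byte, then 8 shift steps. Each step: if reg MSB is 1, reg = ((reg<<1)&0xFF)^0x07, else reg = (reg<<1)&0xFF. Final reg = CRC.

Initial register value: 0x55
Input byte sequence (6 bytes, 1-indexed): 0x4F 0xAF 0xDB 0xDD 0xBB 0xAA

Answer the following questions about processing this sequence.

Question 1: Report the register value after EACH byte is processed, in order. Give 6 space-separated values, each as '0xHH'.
0x46 0x91 0xF1 0xC4 0x7A 0x3E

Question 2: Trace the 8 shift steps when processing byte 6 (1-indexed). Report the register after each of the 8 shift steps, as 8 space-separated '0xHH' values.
Answer: 0xA7 0x49 0x92 0x23 0x46 0x8C 0x1F 0x3E

Derivation:
After byte 1 (0x4F): reg=0x46
After byte 2 (0xAF): reg=0x91
After byte 3 (0xDB): reg=0xF1
After byte 4 (0xDD): reg=0xC4
After byte 5 (0xBB): reg=0x7A
Register before byte 6: 0x7A
After XOR with byte 0xAA: 0xD0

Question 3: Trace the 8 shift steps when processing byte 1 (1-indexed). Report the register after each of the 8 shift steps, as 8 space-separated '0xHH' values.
Register before byte 1: 0x55
After XOR with byte 0x4F: 0x1A

Answer: 0x34 0x68 0xD0 0xA7 0x49 0x92 0x23 0x46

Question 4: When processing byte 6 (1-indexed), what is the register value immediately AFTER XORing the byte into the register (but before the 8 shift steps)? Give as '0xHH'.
Answer: 0xD0

Derivation:
Register before byte 6: 0x7A
Byte 6: 0xAA
0x7A XOR 0xAA = 0xD0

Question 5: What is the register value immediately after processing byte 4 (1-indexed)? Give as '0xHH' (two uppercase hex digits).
After byte 1 (0x4F): reg=0x46
After byte 2 (0xAF): reg=0x91
After byte 3 (0xDB): reg=0xF1
After byte 4 (0xDD): reg=0xC4

Answer: 0xC4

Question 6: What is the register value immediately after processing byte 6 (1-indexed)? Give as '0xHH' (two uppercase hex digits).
Answer: 0x3E

Derivation:
After byte 1 (0x4F): reg=0x46
After byte 2 (0xAF): reg=0x91
After byte 3 (0xDB): reg=0xF1
After byte 4 (0xDD): reg=0xC4
After byte 5 (0xBB): reg=0x7A
After byte 6 (0xAA): reg=0x3E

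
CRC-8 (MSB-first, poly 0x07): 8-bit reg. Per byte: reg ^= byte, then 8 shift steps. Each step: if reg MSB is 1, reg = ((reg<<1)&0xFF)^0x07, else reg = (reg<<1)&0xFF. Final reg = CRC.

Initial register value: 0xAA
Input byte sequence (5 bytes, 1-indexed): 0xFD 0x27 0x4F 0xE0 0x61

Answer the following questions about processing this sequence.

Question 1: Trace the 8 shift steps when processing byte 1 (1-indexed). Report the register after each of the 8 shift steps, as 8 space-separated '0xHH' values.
Answer: 0xAE 0x5B 0xB6 0x6B 0xD6 0xAB 0x51 0xA2

Derivation:
Register before byte 1: 0xAA
After XOR with byte 0xFD: 0x57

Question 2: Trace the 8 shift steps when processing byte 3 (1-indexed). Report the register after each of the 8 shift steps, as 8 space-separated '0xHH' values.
Answer: 0xBD 0x7D 0xFA 0xF3 0xE1 0xC5 0x8D 0x1D

Derivation:
After byte 1 (0xFD): reg=0xA2
After byte 2 (0x27): reg=0x92
Register before byte 3: 0x92
After XOR with byte 0x4F: 0xDD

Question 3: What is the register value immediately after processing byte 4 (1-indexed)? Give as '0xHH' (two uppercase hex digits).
Answer: 0xFD

Derivation:
After byte 1 (0xFD): reg=0xA2
After byte 2 (0x27): reg=0x92
After byte 3 (0x4F): reg=0x1D
After byte 4 (0xE0): reg=0xFD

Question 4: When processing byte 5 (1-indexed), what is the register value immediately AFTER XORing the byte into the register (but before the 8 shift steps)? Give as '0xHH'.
Register before byte 5: 0xFD
Byte 5: 0x61
0xFD XOR 0x61 = 0x9C

Answer: 0x9C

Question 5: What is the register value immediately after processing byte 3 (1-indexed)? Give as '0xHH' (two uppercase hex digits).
Answer: 0x1D

Derivation:
After byte 1 (0xFD): reg=0xA2
After byte 2 (0x27): reg=0x92
After byte 3 (0x4F): reg=0x1D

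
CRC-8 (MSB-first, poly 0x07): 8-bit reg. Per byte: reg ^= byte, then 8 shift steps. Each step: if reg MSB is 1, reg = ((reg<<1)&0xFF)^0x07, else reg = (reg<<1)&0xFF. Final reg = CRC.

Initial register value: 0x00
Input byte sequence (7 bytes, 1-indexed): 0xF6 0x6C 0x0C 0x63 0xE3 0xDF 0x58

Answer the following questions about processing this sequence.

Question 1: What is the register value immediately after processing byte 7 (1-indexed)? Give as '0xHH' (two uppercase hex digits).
Answer: 0xAB

Derivation:
After byte 1 (0xF6): reg=0xCC
After byte 2 (0x6C): reg=0x69
After byte 3 (0x0C): reg=0x3C
After byte 4 (0x63): reg=0x9A
After byte 5 (0xE3): reg=0x68
After byte 6 (0xDF): reg=0x0C
After byte 7 (0x58): reg=0xAB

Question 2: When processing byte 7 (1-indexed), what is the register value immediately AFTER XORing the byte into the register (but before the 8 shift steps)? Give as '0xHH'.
Register before byte 7: 0x0C
Byte 7: 0x58
0x0C XOR 0x58 = 0x54

Answer: 0x54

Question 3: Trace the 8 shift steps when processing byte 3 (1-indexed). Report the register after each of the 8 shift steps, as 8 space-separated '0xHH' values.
Answer: 0xCA 0x93 0x21 0x42 0x84 0x0F 0x1E 0x3C

Derivation:
After byte 1 (0xF6): reg=0xCC
After byte 2 (0x6C): reg=0x69
Register before byte 3: 0x69
After XOR with byte 0x0C: 0x65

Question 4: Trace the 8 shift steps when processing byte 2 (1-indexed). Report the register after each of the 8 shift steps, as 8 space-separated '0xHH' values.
Answer: 0x47 0x8E 0x1B 0x36 0x6C 0xD8 0xB7 0x69

Derivation:
After byte 1 (0xF6): reg=0xCC
Register before byte 2: 0xCC
After XOR with byte 0x6C: 0xA0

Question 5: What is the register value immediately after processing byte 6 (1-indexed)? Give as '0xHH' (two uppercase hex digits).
Answer: 0x0C

Derivation:
After byte 1 (0xF6): reg=0xCC
After byte 2 (0x6C): reg=0x69
After byte 3 (0x0C): reg=0x3C
After byte 4 (0x63): reg=0x9A
After byte 5 (0xE3): reg=0x68
After byte 6 (0xDF): reg=0x0C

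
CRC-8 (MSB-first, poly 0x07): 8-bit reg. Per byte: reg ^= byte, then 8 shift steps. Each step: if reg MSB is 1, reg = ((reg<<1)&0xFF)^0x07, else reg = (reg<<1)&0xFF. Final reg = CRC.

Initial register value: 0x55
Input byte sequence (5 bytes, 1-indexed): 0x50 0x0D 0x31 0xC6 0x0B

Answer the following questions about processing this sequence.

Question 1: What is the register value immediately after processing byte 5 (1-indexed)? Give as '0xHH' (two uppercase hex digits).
After byte 1 (0x50): reg=0x1B
After byte 2 (0x0D): reg=0x62
After byte 3 (0x31): reg=0xBE
After byte 4 (0xC6): reg=0x6F
After byte 5 (0x0B): reg=0x3B

Answer: 0x3B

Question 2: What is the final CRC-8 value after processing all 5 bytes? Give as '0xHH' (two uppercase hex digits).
Answer: 0x3B

Derivation:
After byte 1 (0x50): reg=0x1B
After byte 2 (0x0D): reg=0x62
After byte 3 (0x31): reg=0xBE
After byte 4 (0xC6): reg=0x6F
After byte 5 (0x0B): reg=0x3B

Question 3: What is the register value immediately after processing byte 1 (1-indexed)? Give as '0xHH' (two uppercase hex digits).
After byte 1 (0x50): reg=0x1B

Answer: 0x1B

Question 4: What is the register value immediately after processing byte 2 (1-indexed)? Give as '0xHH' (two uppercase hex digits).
Answer: 0x62

Derivation:
After byte 1 (0x50): reg=0x1B
After byte 2 (0x0D): reg=0x62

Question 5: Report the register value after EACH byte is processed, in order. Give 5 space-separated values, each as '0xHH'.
0x1B 0x62 0xBE 0x6F 0x3B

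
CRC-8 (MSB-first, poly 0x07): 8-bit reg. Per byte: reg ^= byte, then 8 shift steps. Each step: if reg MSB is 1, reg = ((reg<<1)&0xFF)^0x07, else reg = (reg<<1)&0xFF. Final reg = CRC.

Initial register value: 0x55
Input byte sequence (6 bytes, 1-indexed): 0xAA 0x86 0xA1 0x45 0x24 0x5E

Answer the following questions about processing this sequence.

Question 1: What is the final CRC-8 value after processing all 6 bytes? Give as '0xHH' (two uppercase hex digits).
Answer: 0xBB

Derivation:
After byte 1 (0xAA): reg=0xF3
After byte 2 (0x86): reg=0x4C
After byte 3 (0xA1): reg=0x8D
After byte 4 (0x45): reg=0x76
After byte 5 (0x24): reg=0xB9
After byte 6 (0x5E): reg=0xBB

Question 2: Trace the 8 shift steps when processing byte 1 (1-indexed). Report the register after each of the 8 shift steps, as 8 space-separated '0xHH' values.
Register before byte 1: 0x55
After XOR with byte 0xAA: 0xFF

Answer: 0xF9 0xF5 0xED 0xDD 0xBD 0x7D 0xFA 0xF3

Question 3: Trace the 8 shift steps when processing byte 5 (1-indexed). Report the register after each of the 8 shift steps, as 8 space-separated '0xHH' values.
Answer: 0xA4 0x4F 0x9E 0x3B 0x76 0xEC 0xDF 0xB9

Derivation:
After byte 1 (0xAA): reg=0xF3
After byte 2 (0x86): reg=0x4C
After byte 3 (0xA1): reg=0x8D
After byte 4 (0x45): reg=0x76
Register before byte 5: 0x76
After XOR with byte 0x24: 0x52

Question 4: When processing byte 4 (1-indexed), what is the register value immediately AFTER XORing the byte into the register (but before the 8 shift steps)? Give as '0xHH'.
Register before byte 4: 0x8D
Byte 4: 0x45
0x8D XOR 0x45 = 0xC8

Answer: 0xC8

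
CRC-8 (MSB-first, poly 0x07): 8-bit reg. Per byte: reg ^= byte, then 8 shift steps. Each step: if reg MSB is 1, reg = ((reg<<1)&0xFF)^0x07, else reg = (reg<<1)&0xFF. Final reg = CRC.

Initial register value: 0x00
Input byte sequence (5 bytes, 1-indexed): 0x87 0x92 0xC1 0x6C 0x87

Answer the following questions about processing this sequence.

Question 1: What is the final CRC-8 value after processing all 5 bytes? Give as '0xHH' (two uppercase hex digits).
Answer: 0xB7

Derivation:
After byte 1 (0x87): reg=0x9C
After byte 2 (0x92): reg=0x2A
After byte 3 (0xC1): reg=0x9F
After byte 4 (0x6C): reg=0xD7
After byte 5 (0x87): reg=0xB7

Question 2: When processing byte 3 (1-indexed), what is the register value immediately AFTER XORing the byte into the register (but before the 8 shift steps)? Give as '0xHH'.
Register before byte 3: 0x2A
Byte 3: 0xC1
0x2A XOR 0xC1 = 0xEB

Answer: 0xEB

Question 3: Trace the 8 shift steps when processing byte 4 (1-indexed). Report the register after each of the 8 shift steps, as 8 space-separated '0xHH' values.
After byte 1 (0x87): reg=0x9C
After byte 2 (0x92): reg=0x2A
After byte 3 (0xC1): reg=0x9F
Register before byte 4: 0x9F
After XOR with byte 0x6C: 0xF3

Answer: 0xE1 0xC5 0x8D 0x1D 0x3A 0x74 0xE8 0xD7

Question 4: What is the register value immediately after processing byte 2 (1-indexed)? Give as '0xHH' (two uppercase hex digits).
Answer: 0x2A

Derivation:
After byte 1 (0x87): reg=0x9C
After byte 2 (0x92): reg=0x2A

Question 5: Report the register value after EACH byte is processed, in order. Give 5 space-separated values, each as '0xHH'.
0x9C 0x2A 0x9F 0xD7 0xB7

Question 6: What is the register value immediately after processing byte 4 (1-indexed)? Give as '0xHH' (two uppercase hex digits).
Answer: 0xD7

Derivation:
After byte 1 (0x87): reg=0x9C
After byte 2 (0x92): reg=0x2A
After byte 3 (0xC1): reg=0x9F
After byte 4 (0x6C): reg=0xD7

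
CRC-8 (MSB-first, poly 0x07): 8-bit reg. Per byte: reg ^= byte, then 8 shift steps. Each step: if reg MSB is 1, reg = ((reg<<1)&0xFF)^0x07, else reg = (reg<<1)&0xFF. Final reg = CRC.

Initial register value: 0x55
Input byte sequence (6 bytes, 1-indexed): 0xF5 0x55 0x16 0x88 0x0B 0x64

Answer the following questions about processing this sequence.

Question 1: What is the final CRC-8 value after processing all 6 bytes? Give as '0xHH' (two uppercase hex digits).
Answer: 0x25

Derivation:
After byte 1 (0xF5): reg=0x69
After byte 2 (0x55): reg=0xB4
After byte 3 (0x16): reg=0x67
After byte 4 (0x88): reg=0x83
After byte 5 (0x0B): reg=0xB1
After byte 6 (0x64): reg=0x25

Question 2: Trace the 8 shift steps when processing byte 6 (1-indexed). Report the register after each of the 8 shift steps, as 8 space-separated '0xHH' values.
After byte 1 (0xF5): reg=0x69
After byte 2 (0x55): reg=0xB4
After byte 3 (0x16): reg=0x67
After byte 4 (0x88): reg=0x83
After byte 5 (0x0B): reg=0xB1
Register before byte 6: 0xB1
After XOR with byte 0x64: 0xD5

Answer: 0xAD 0x5D 0xBA 0x73 0xE6 0xCB 0x91 0x25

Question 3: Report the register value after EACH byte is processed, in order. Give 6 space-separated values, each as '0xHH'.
0x69 0xB4 0x67 0x83 0xB1 0x25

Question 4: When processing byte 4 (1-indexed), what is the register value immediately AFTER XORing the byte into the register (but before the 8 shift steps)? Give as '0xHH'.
Register before byte 4: 0x67
Byte 4: 0x88
0x67 XOR 0x88 = 0xEF

Answer: 0xEF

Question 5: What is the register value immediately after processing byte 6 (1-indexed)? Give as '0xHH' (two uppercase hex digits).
After byte 1 (0xF5): reg=0x69
After byte 2 (0x55): reg=0xB4
After byte 3 (0x16): reg=0x67
After byte 4 (0x88): reg=0x83
After byte 5 (0x0B): reg=0xB1
After byte 6 (0x64): reg=0x25

Answer: 0x25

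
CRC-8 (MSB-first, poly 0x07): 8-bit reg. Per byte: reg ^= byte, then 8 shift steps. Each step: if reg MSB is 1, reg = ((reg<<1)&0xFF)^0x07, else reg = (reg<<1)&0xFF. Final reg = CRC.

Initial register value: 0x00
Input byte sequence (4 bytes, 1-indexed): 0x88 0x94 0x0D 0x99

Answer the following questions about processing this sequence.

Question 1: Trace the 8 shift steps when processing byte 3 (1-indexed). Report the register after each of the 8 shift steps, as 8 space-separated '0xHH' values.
Answer: 0xEB 0xD1 0xA5 0x4D 0x9A 0x33 0x66 0xCC

Derivation:
After byte 1 (0x88): reg=0xB1
After byte 2 (0x94): reg=0xFB
Register before byte 3: 0xFB
After XOR with byte 0x0D: 0xF6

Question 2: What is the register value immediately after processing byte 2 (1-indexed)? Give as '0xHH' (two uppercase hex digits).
After byte 1 (0x88): reg=0xB1
After byte 2 (0x94): reg=0xFB

Answer: 0xFB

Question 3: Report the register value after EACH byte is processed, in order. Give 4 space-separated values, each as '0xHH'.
0xB1 0xFB 0xCC 0xAC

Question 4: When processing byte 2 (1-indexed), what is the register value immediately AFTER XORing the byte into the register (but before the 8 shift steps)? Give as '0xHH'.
Answer: 0x25

Derivation:
Register before byte 2: 0xB1
Byte 2: 0x94
0xB1 XOR 0x94 = 0x25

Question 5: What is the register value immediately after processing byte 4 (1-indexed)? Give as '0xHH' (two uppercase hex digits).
After byte 1 (0x88): reg=0xB1
After byte 2 (0x94): reg=0xFB
After byte 3 (0x0D): reg=0xCC
After byte 4 (0x99): reg=0xAC

Answer: 0xAC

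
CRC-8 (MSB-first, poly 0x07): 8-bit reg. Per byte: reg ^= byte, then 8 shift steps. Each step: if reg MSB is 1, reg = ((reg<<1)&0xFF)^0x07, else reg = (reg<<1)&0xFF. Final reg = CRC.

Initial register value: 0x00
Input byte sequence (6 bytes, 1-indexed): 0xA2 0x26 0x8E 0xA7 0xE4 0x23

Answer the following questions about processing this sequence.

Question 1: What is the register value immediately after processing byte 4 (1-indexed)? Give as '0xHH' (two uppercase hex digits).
Answer: 0xF1

Derivation:
After byte 1 (0xA2): reg=0x67
After byte 2 (0x26): reg=0xC0
After byte 3 (0x8E): reg=0xED
After byte 4 (0xA7): reg=0xF1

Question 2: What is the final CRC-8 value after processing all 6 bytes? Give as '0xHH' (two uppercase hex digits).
After byte 1 (0xA2): reg=0x67
After byte 2 (0x26): reg=0xC0
After byte 3 (0x8E): reg=0xED
After byte 4 (0xA7): reg=0xF1
After byte 5 (0xE4): reg=0x6B
After byte 6 (0x23): reg=0xFF

Answer: 0xFF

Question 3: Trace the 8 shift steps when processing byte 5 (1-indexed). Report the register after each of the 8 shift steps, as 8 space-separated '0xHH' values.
Answer: 0x2A 0x54 0xA8 0x57 0xAE 0x5B 0xB6 0x6B

Derivation:
After byte 1 (0xA2): reg=0x67
After byte 2 (0x26): reg=0xC0
After byte 3 (0x8E): reg=0xED
After byte 4 (0xA7): reg=0xF1
Register before byte 5: 0xF1
After XOR with byte 0xE4: 0x15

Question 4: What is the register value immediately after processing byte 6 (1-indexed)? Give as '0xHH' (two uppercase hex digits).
Answer: 0xFF

Derivation:
After byte 1 (0xA2): reg=0x67
After byte 2 (0x26): reg=0xC0
After byte 3 (0x8E): reg=0xED
After byte 4 (0xA7): reg=0xF1
After byte 5 (0xE4): reg=0x6B
After byte 6 (0x23): reg=0xFF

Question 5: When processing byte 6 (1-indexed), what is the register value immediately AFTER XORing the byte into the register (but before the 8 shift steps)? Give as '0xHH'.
Register before byte 6: 0x6B
Byte 6: 0x23
0x6B XOR 0x23 = 0x48

Answer: 0x48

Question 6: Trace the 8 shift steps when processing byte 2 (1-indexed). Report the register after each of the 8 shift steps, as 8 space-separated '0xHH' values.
Answer: 0x82 0x03 0x06 0x0C 0x18 0x30 0x60 0xC0

Derivation:
After byte 1 (0xA2): reg=0x67
Register before byte 2: 0x67
After XOR with byte 0x26: 0x41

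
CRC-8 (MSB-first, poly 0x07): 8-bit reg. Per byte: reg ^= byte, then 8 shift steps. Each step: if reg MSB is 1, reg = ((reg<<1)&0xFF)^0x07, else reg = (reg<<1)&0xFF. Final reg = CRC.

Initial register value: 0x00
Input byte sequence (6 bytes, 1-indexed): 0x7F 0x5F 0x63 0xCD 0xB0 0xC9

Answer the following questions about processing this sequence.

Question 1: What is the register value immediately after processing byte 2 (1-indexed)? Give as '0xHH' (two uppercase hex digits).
Answer: 0xFB

Derivation:
After byte 1 (0x7F): reg=0x7A
After byte 2 (0x5F): reg=0xFB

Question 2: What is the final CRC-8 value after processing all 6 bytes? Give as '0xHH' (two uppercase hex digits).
Answer: 0xC4

Derivation:
After byte 1 (0x7F): reg=0x7A
After byte 2 (0x5F): reg=0xFB
After byte 3 (0x63): reg=0xC1
After byte 4 (0xCD): reg=0x24
After byte 5 (0xB0): reg=0xE5
After byte 6 (0xC9): reg=0xC4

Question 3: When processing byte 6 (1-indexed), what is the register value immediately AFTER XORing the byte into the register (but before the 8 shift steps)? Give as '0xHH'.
Register before byte 6: 0xE5
Byte 6: 0xC9
0xE5 XOR 0xC9 = 0x2C

Answer: 0x2C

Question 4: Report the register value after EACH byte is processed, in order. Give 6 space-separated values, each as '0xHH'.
0x7A 0xFB 0xC1 0x24 0xE5 0xC4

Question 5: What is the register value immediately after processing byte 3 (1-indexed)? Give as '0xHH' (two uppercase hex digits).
After byte 1 (0x7F): reg=0x7A
After byte 2 (0x5F): reg=0xFB
After byte 3 (0x63): reg=0xC1

Answer: 0xC1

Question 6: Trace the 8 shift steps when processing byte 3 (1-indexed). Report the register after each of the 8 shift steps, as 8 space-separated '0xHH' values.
After byte 1 (0x7F): reg=0x7A
After byte 2 (0x5F): reg=0xFB
Register before byte 3: 0xFB
After XOR with byte 0x63: 0x98

Answer: 0x37 0x6E 0xDC 0xBF 0x79 0xF2 0xE3 0xC1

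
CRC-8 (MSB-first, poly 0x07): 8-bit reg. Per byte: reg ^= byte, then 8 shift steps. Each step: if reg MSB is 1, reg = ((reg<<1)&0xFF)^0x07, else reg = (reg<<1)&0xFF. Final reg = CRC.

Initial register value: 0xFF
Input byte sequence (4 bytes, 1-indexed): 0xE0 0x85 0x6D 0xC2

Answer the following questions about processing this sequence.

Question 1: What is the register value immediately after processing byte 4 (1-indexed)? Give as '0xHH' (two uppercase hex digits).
After byte 1 (0xE0): reg=0x5D
After byte 2 (0x85): reg=0x06
After byte 3 (0x6D): reg=0x16
After byte 4 (0xC2): reg=0x22

Answer: 0x22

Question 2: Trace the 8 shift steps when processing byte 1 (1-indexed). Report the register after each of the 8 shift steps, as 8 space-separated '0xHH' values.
Answer: 0x3E 0x7C 0xF8 0xF7 0xE9 0xD5 0xAD 0x5D

Derivation:
Register before byte 1: 0xFF
After XOR with byte 0xE0: 0x1F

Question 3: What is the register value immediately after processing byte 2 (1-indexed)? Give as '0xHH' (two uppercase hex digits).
After byte 1 (0xE0): reg=0x5D
After byte 2 (0x85): reg=0x06

Answer: 0x06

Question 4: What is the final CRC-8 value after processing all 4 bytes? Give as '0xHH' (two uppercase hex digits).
After byte 1 (0xE0): reg=0x5D
After byte 2 (0x85): reg=0x06
After byte 3 (0x6D): reg=0x16
After byte 4 (0xC2): reg=0x22

Answer: 0x22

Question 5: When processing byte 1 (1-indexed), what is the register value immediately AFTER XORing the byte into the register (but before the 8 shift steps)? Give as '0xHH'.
Answer: 0x1F

Derivation:
Register before byte 1: 0xFF
Byte 1: 0xE0
0xFF XOR 0xE0 = 0x1F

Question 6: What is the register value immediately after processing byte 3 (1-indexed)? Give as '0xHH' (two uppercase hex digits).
Answer: 0x16

Derivation:
After byte 1 (0xE0): reg=0x5D
After byte 2 (0x85): reg=0x06
After byte 3 (0x6D): reg=0x16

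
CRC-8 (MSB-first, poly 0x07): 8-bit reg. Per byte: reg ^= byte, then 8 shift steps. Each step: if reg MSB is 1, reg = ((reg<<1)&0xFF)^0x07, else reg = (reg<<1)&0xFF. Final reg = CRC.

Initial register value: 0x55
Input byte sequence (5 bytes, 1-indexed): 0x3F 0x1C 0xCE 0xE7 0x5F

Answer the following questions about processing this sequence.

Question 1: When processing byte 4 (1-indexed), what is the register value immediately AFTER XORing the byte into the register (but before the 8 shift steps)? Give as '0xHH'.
Register before byte 4: 0x8D
Byte 4: 0xE7
0x8D XOR 0xE7 = 0x6A

Answer: 0x6A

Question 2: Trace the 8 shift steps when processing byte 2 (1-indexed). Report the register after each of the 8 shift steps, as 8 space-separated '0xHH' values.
After byte 1 (0x3F): reg=0x11
Register before byte 2: 0x11
After XOR with byte 0x1C: 0x0D

Answer: 0x1A 0x34 0x68 0xD0 0xA7 0x49 0x92 0x23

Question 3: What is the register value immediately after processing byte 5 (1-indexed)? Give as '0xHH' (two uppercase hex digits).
After byte 1 (0x3F): reg=0x11
After byte 2 (0x1C): reg=0x23
After byte 3 (0xCE): reg=0x8D
After byte 4 (0xE7): reg=0x11
After byte 5 (0x5F): reg=0xED

Answer: 0xED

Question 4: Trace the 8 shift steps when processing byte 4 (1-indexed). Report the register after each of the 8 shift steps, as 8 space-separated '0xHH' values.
After byte 1 (0x3F): reg=0x11
After byte 2 (0x1C): reg=0x23
After byte 3 (0xCE): reg=0x8D
Register before byte 4: 0x8D
After XOR with byte 0xE7: 0x6A

Answer: 0xD4 0xAF 0x59 0xB2 0x63 0xC6 0x8B 0x11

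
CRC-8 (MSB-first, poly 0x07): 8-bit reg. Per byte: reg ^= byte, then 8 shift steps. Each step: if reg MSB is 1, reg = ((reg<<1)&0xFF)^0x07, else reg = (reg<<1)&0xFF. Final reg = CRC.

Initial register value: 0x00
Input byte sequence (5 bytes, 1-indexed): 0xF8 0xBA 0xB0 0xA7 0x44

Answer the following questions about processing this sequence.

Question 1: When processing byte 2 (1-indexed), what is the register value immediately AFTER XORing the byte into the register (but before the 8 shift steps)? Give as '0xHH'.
Register before byte 2: 0xE6
Byte 2: 0xBA
0xE6 XOR 0xBA = 0x5C

Answer: 0x5C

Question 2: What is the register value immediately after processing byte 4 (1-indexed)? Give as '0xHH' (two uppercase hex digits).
After byte 1 (0xF8): reg=0xE6
After byte 2 (0xBA): reg=0x93
After byte 3 (0xB0): reg=0xE9
After byte 4 (0xA7): reg=0xED

Answer: 0xED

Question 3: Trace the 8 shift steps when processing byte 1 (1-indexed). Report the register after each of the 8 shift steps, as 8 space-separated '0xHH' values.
Answer: 0xF7 0xE9 0xD5 0xAD 0x5D 0xBA 0x73 0xE6

Derivation:
Register before byte 1: 0x00
After XOR with byte 0xF8: 0xF8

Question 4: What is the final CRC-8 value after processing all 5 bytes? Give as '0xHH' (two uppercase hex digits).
After byte 1 (0xF8): reg=0xE6
After byte 2 (0xBA): reg=0x93
After byte 3 (0xB0): reg=0xE9
After byte 4 (0xA7): reg=0xED
After byte 5 (0x44): reg=0x56

Answer: 0x56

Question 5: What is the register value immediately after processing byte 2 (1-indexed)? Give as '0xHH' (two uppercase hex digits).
After byte 1 (0xF8): reg=0xE6
After byte 2 (0xBA): reg=0x93

Answer: 0x93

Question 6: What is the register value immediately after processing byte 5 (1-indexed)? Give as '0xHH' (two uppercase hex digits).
After byte 1 (0xF8): reg=0xE6
After byte 2 (0xBA): reg=0x93
After byte 3 (0xB0): reg=0xE9
After byte 4 (0xA7): reg=0xED
After byte 5 (0x44): reg=0x56

Answer: 0x56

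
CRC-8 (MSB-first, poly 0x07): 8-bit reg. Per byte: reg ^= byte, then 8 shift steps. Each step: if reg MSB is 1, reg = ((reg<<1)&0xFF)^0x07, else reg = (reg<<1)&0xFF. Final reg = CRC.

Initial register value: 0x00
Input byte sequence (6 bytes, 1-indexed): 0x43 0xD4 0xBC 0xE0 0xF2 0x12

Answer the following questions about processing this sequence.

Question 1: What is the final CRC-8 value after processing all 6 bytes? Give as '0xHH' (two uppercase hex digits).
Answer: 0x11

Derivation:
After byte 1 (0x43): reg=0xCE
After byte 2 (0xD4): reg=0x46
After byte 3 (0xBC): reg=0xE8
After byte 4 (0xE0): reg=0x38
After byte 5 (0xF2): reg=0x78
After byte 6 (0x12): reg=0x11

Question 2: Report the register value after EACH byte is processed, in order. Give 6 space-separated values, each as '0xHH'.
0xCE 0x46 0xE8 0x38 0x78 0x11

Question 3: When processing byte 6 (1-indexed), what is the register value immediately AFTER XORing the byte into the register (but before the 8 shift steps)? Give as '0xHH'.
Register before byte 6: 0x78
Byte 6: 0x12
0x78 XOR 0x12 = 0x6A

Answer: 0x6A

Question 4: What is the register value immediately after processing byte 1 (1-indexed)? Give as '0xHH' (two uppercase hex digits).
After byte 1 (0x43): reg=0xCE

Answer: 0xCE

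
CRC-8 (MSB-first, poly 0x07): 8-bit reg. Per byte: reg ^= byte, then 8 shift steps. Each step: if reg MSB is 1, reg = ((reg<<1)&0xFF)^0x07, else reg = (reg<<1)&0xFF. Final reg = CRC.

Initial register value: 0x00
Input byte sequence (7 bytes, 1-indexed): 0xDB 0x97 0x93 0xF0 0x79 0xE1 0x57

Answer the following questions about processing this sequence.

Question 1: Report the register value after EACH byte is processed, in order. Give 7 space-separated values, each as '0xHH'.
0x0F 0xC1 0xB9 0xF8 0x8E 0x0A 0x94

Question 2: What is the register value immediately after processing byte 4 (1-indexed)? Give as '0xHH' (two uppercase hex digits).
Answer: 0xF8

Derivation:
After byte 1 (0xDB): reg=0x0F
After byte 2 (0x97): reg=0xC1
After byte 3 (0x93): reg=0xB9
After byte 4 (0xF0): reg=0xF8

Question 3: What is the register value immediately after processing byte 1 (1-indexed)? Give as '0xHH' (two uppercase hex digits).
After byte 1 (0xDB): reg=0x0F

Answer: 0x0F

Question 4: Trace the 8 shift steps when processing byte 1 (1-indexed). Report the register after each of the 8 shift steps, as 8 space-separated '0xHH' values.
Answer: 0xB1 0x65 0xCA 0x93 0x21 0x42 0x84 0x0F

Derivation:
Register before byte 1: 0x00
After XOR with byte 0xDB: 0xDB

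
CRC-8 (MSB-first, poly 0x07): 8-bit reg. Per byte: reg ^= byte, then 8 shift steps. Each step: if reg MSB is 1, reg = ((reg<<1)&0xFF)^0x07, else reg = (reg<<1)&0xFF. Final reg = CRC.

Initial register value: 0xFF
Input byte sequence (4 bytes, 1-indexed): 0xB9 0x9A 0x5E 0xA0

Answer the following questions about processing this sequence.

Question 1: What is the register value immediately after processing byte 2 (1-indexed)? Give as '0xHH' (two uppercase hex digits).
Answer: 0xEA

Derivation:
After byte 1 (0xB9): reg=0xD5
After byte 2 (0x9A): reg=0xEA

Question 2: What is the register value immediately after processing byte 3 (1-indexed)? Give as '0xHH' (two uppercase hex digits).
Answer: 0x05

Derivation:
After byte 1 (0xB9): reg=0xD5
After byte 2 (0x9A): reg=0xEA
After byte 3 (0x5E): reg=0x05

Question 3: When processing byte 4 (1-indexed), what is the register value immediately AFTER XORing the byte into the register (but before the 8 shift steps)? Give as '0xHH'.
Answer: 0xA5

Derivation:
Register before byte 4: 0x05
Byte 4: 0xA0
0x05 XOR 0xA0 = 0xA5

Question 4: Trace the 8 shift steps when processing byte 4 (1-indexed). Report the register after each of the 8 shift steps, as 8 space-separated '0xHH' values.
After byte 1 (0xB9): reg=0xD5
After byte 2 (0x9A): reg=0xEA
After byte 3 (0x5E): reg=0x05
Register before byte 4: 0x05
After XOR with byte 0xA0: 0xA5

Answer: 0x4D 0x9A 0x33 0x66 0xCC 0x9F 0x39 0x72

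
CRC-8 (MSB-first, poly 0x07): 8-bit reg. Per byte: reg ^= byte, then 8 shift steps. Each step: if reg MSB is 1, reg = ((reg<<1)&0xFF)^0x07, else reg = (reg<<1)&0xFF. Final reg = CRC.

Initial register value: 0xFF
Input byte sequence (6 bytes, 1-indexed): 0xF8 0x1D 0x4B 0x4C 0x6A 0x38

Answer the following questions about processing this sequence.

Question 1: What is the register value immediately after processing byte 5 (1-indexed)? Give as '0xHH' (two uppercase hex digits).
After byte 1 (0xF8): reg=0x15
After byte 2 (0x1D): reg=0x38
After byte 3 (0x4B): reg=0x5E
After byte 4 (0x4C): reg=0x7E
After byte 5 (0x6A): reg=0x6C

Answer: 0x6C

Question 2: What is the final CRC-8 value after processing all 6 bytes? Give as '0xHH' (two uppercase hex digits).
After byte 1 (0xF8): reg=0x15
After byte 2 (0x1D): reg=0x38
After byte 3 (0x4B): reg=0x5E
After byte 4 (0x4C): reg=0x7E
After byte 5 (0x6A): reg=0x6C
After byte 6 (0x38): reg=0xAB

Answer: 0xAB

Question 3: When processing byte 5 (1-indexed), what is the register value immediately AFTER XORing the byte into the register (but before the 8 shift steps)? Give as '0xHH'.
Answer: 0x14

Derivation:
Register before byte 5: 0x7E
Byte 5: 0x6A
0x7E XOR 0x6A = 0x14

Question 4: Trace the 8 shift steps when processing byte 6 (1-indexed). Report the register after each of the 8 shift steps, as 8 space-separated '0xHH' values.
Answer: 0xA8 0x57 0xAE 0x5B 0xB6 0x6B 0xD6 0xAB

Derivation:
After byte 1 (0xF8): reg=0x15
After byte 2 (0x1D): reg=0x38
After byte 3 (0x4B): reg=0x5E
After byte 4 (0x4C): reg=0x7E
After byte 5 (0x6A): reg=0x6C
Register before byte 6: 0x6C
After XOR with byte 0x38: 0x54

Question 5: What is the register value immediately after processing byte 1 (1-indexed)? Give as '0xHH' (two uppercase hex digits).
After byte 1 (0xF8): reg=0x15

Answer: 0x15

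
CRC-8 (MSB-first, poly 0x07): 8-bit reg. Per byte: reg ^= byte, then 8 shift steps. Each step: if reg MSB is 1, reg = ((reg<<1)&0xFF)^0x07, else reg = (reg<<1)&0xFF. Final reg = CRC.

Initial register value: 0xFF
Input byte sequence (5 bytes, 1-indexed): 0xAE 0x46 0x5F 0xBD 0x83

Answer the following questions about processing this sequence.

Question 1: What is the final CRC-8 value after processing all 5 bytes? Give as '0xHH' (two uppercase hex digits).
After byte 1 (0xAE): reg=0xB0
After byte 2 (0x46): reg=0xCC
After byte 3 (0x5F): reg=0xF0
After byte 4 (0xBD): reg=0xE4
After byte 5 (0x83): reg=0x32

Answer: 0x32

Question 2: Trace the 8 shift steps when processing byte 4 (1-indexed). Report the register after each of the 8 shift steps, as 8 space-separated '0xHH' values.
After byte 1 (0xAE): reg=0xB0
After byte 2 (0x46): reg=0xCC
After byte 3 (0x5F): reg=0xF0
Register before byte 4: 0xF0
After XOR with byte 0xBD: 0x4D

Answer: 0x9A 0x33 0x66 0xCC 0x9F 0x39 0x72 0xE4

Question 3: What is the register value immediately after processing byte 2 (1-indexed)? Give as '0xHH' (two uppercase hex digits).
After byte 1 (0xAE): reg=0xB0
After byte 2 (0x46): reg=0xCC

Answer: 0xCC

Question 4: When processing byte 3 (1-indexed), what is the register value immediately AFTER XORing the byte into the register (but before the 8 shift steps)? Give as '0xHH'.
Answer: 0x93

Derivation:
Register before byte 3: 0xCC
Byte 3: 0x5F
0xCC XOR 0x5F = 0x93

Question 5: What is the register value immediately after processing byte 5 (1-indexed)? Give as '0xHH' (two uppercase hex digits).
After byte 1 (0xAE): reg=0xB0
After byte 2 (0x46): reg=0xCC
After byte 3 (0x5F): reg=0xF0
After byte 4 (0xBD): reg=0xE4
After byte 5 (0x83): reg=0x32

Answer: 0x32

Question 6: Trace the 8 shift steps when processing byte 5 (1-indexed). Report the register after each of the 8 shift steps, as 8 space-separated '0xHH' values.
Answer: 0xCE 0x9B 0x31 0x62 0xC4 0x8F 0x19 0x32

Derivation:
After byte 1 (0xAE): reg=0xB0
After byte 2 (0x46): reg=0xCC
After byte 3 (0x5F): reg=0xF0
After byte 4 (0xBD): reg=0xE4
Register before byte 5: 0xE4
After XOR with byte 0x83: 0x67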